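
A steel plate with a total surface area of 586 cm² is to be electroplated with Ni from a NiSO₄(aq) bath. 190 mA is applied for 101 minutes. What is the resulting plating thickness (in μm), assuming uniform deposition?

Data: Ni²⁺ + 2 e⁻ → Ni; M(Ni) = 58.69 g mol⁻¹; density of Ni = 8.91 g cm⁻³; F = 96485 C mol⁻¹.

Q = I·t = 0.1900 × 6060.0 = 1151 C; n(e⁻) = 0.01193 mol.
n(Ni) = n(e⁻)/2 = 0.005967 mol, so m = 0.005967 × 58.69 = 0.3502 g.
Volume = m/ρ = 0.3502 / 8.91 = 0.03930 cm³.
Thickness = V/A = 0.03930 / 586 = 6.71 × 10⁻⁵ cm = 0.671 μm.

0.671 μm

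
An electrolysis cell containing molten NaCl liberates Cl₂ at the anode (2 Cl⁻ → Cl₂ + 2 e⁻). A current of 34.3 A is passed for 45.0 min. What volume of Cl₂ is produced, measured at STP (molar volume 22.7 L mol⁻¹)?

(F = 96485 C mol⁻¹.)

Q = I·t = 34.30 A × 2700.0 s = 92610 C.
n(e⁻) = Q/F = 92610 / 96485 = 0.9598 mol.
2 electrons are transferred per Cl₂ molecule, so n(Cl₂) = 0.9598 / 2 = 0.4799 mol.
V = n × V_m = 0.4799 × 22.7 = 10.9 L.

10.9 L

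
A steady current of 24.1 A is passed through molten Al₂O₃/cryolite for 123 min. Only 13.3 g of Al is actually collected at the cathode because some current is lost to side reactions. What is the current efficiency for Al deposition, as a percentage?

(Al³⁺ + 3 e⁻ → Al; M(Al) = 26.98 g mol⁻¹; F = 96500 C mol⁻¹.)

Q = I·t = 24.10 × 7380.0 = 177900 C; n(e⁻) = 177900/96500 = 1.843 mol.
Theoretical n(Al) = n(e⁻)/3 = 0.6144 mol, i.e. m_theo = 0.6144 × 26.98 = 16.58 g.
Efficiency = m_actual / m_theo = 13.3 / 16.58 = 80.2 %.

80.2 %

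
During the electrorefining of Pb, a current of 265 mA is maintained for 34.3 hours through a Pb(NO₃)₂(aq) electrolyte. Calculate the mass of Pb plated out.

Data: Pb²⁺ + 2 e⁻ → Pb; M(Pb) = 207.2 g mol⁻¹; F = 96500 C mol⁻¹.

Q = I·t = 0.2650 A × 123480 s = 32720 C.
n(e⁻) = Q/F = 32720 / 96500 = 0.3391 mol.
Pb²⁺ + 2 e⁻ → Pb, so n(Pb) = n(e⁻)/2 = 0.1695 mol.
m = n·M = 0.1695 × 207.2 = 35.1 g.

35.1 g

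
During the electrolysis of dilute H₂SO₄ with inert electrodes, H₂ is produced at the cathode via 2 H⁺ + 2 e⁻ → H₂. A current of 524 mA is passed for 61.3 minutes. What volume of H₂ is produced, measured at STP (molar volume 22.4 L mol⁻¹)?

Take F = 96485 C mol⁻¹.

Q = I·t = 0.5240 A × 3678.0 s = 1927 C.
n(e⁻) = Q/F = 1927 / 96485 = 0.01997 mol.
2 electrons are transferred per H₂ molecule, so n(H₂) = 0.01997 / 2 = 0.009987 mol.
V = n × V_m = 0.009987 × 22.4 = 0.224 L.

0.224 L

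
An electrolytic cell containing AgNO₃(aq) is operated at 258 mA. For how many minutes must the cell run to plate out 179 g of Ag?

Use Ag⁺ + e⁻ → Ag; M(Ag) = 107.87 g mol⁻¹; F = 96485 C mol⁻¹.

10300 min

n(Ag) = m/M = 179 / 107.87 = 1.659 mol.
Each Ag atom requires 1 electron, so n(e⁻) = 1 × 1.659 = 1.659 mol.
Q = n(e⁻)·F = 1.659 × 96485 = 160100 C.
t = Q/I = 160100 / 0.2580 A = 620600 s = 10300 min.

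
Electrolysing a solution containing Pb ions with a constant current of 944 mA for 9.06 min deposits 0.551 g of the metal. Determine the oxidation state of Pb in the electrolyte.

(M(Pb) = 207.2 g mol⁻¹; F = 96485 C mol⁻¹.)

+2

Q = I·t = 0.9440 A × 543.60 s = 513.2 C, so n(e⁻) = 513.2/96485 = 0.005319 mol.
n(Pb) deposited = 0.551 / 207.2 = 0.002659 mol.
Electrons per atom = n(e⁻)/n(Pb) = 0.005319 / 0.002659 = 2.00 ≈ 2, so the ion is Pb²⁺.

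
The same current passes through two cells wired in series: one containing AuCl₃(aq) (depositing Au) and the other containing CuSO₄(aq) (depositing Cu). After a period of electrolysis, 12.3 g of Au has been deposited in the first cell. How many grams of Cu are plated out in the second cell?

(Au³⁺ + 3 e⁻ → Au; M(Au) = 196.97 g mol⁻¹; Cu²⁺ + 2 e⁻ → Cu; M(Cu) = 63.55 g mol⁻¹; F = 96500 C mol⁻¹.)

n(Au) = 12.3 / 196.97 = 0.06245 mol.
Since Au³⁺ + 3 e⁻ → Au, n(e⁻) passed = 3 × 0.06245 = 0.1873 mol.
Cells in series carry the same charge, so the same 0.1873 mol of electrons passes through cell 2.
Cu²⁺ + 2 e⁻ → Cu, so n(Cu) = 0.1873 / 2 = 0.09367 mol.
m(Cu) = 0.09367 × 63.55 = 5.95 g.

5.95 g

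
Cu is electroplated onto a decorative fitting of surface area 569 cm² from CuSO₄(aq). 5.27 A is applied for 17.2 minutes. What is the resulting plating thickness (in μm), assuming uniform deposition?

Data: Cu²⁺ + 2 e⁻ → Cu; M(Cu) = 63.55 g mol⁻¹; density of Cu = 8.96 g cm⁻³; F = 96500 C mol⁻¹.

Q = I·t = 5.270 × 1032.0 = 5439 C; n(e⁻) = 0.05636 mol.
n(Cu) = n(e⁻)/2 = 0.02818 mol, so m = 0.02818 × 63.55 = 1.791 g.
Volume = m/ρ = 1.791 / 8.96 = 0.1999 cm³.
Thickness = V/A = 0.1999 / 569 = 3.51 × 10⁻⁴ cm = 3.51 μm.

3.51 μm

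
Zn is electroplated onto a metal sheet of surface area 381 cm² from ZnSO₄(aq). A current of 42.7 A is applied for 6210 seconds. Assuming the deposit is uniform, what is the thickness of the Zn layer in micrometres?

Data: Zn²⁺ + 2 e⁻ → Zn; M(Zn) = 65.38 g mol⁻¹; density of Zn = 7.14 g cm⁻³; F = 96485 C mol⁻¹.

Q = I·t = 42.70 × 6210.0 = 265200 C; n(e⁻) = 2.748 mol.
n(Zn) = n(e⁻)/2 = 1.374 mol, so m = 1.374 × 65.38 = 89.84 g.
Volume = m/ρ = 89.84 / 7.14 = 12.58 cm³.
Thickness = V/A = 12.58 / 381 = 0.0330 cm = 330 μm.

330 μm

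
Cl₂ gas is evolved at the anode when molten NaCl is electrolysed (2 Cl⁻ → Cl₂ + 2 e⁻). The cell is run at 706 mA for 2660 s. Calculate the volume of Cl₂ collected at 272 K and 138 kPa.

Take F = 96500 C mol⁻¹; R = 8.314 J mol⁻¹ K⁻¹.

0.159 L

Q = I·t = 0.7060 A × 2660.0 s = 1878 C.
n(e⁻) = Q/F = 1878 / 96500 = 0.01946 mol.
2 electrons are transferred per Cl₂ molecule, so n(Cl₂) = 0.01946 / 2 = 0.009730 mol.
V = nRT/P = (0.009730 × 8.314 × 272) / (138 × 10³ Pa) = 1.59 × 10⁻⁴ m³ = 0.159 L.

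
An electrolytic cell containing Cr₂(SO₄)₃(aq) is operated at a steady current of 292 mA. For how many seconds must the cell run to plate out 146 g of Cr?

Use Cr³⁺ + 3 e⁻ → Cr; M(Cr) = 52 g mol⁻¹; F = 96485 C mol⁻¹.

n(Cr) = m/M = 146 / 52 = 2.808 mol.
Each Cr atom requires 3 electrons, so n(e⁻) = 3 × 2.808 = 8.423 mol.
Q = n(e⁻)·F = 8.423 × 96485 = 812700 C.
t = Q/I = 812700 / 0.2920 A = 2783000 s.

2.78 × 10⁶ s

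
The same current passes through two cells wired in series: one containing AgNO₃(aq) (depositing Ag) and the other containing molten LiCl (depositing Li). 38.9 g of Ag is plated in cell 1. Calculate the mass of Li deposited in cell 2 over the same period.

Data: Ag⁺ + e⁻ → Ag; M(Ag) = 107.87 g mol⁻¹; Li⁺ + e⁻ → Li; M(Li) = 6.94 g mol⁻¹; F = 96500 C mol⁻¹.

2.50 g

n(Ag) = 38.9 / 107.87 = 0.3606 mol.
Since Ag⁺ + e⁻ → Ag, n(e⁻) passed = 1 × 0.3606 = 0.3606 mol.
Cells in series carry the same charge, so the same 0.3606 mol of electrons passes through cell 2.
Li⁺ + e⁻ → Li, so n(Li) = 0.3606 / 1 = 0.3606 mol.
m(Li) = 0.3606 × 6.94 = 2.50 g.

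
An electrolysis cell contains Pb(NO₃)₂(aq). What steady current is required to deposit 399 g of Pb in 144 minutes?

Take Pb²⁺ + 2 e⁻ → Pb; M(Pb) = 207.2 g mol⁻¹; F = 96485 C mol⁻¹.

n(Pb) = 399 / 207.2 = 1.926 mol.
n(e⁻) = 2 × 1.926 = 3.851 mol.
Q = n(e⁻)·F = 3.851 × 96485 = 371600 C.
I = Q/t = 371600 / 8640.0 s = 43.0 A.

43.0 A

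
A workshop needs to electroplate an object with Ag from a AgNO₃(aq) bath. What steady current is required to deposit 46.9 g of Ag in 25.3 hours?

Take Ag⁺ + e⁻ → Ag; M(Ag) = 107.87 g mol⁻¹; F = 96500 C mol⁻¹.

0.461 A

n(Ag) = 46.9 / 107.87 = 0.4348 mol.
n(e⁻) = 1 × 0.4348 = 0.4348 mol.
Q = n(e⁻)·F = 0.4348 × 96500 = 41960 C.
I = Q/t = 41960 / 91080 s = 0.461 A.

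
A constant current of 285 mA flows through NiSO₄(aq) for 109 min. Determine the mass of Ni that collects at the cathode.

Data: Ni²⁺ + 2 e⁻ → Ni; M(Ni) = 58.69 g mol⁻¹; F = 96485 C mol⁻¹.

Q = I·t = 0.2850 A × 6540.0 s = 1864 C.
n(e⁻) = Q/F = 1864 / 96485 = 0.01932 mol.
Ni²⁺ + 2 e⁻ → Ni, so n(Ni) = n(e⁻)/2 = 0.009659 mol.
m = n·M = 0.009659 × 58.69 = 0.567 g.

0.567 g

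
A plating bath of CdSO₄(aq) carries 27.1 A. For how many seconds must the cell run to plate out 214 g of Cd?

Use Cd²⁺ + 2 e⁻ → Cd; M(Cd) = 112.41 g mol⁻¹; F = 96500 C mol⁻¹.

13600 s

n(Cd) = m/M = 214 / 112.41 = 1.904 mol.
Each Cd atom requires 2 electrons, so n(e⁻) = 2 × 1.904 = 3.807 mol.
Q = n(e⁻)·F = 3.807 × 96500 = 367400 C.
t = Q/I = 367400 / 27.10 A = 13560 s.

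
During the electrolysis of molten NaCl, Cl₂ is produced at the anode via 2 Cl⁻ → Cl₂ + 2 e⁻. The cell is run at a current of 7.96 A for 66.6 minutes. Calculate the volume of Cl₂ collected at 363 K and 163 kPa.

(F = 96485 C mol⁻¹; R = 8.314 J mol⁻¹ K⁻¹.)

Q = I·t = 7.960 A × 3996.0 s = 31810 C.
n(e⁻) = Q/F = 31810 / 96485 = 0.3297 mol.
2 electrons are transferred per Cl₂ molecule, so n(Cl₂) = 0.3297 / 2 = 0.1648 mol.
V = nRT/P = (0.1648 × 8.314 × 363) / (163 × 10³ Pa) = 0.00305 m³ = 3.05 L.

3.05 L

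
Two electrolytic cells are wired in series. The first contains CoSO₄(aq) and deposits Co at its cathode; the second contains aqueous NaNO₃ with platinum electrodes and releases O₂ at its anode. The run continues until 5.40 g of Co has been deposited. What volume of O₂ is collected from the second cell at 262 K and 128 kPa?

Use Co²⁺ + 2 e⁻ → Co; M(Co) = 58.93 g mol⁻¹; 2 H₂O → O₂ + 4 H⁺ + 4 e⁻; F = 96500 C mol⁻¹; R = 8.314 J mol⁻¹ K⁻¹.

n(Co) = 5.40 / 58.93 = 0.09163 mol, so n(e⁻) = 2 × 0.09163 = 0.1833 mol.
The cells are in series, so the same 0.1833 mol of electrons passes through the second cell.
2 H₂O → O₂ + 4 H⁺ + 4 e⁻ — 4 mol e⁻ per mol O₂, so n(O₂) = 0.1833/4 = 0.04582 mol.
V = nRT/P = (0.04582 × 8.314 × 262) / (128 × 10³) = 7.80 × 10⁻⁴ m³ = 0.780 L.

0.780 L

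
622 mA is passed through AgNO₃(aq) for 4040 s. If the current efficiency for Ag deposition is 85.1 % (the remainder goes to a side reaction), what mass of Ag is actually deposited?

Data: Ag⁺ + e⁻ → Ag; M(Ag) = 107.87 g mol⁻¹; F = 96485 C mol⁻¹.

Q = I·t = 0.6220 × 4040.0 = 2513 C.
n(e⁻) = 2513/96485 = 0.02604 mol; theoretically n(Ag) = 0.02604/1 = 0.02604 mol, m_theo = 2.809 g.
At 85.1 % efficiency, m_actual = 0.851 × 2.809 = 2.39 g.

2.39 g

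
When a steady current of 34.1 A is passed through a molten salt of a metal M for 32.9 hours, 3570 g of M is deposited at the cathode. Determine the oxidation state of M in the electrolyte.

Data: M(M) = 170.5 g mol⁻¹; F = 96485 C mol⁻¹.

+2

Q = I·t = 34.10 A × 118440 s = 4039000 C, so n(e⁻) = 4039000/96485 = 41.86 mol.
n(M) deposited = 3570 / 170.5 = 20.94 mol.
Electrons per atom = n(e⁻)/n(M) = 41.86 / 20.94 = 2.00 ≈ 2, so the ion is M²⁺.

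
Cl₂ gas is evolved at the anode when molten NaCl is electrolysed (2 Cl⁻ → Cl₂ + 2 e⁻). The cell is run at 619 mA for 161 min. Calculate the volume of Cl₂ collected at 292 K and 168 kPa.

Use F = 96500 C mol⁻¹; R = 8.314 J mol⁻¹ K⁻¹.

0.448 L

Q = I·t = 0.6190 A × 9660.0 s = 5980 C.
n(e⁻) = Q/F = 5980 / 96500 = 0.06196 mol.
2 electrons are transferred per Cl₂ molecule, so n(Cl₂) = 0.06196 / 2 = 0.03098 mol.
V = nRT/P = (0.03098 × 8.314 × 292) / (168 × 10³ Pa) = 4.48 × 10⁻⁴ m³ = 0.448 L.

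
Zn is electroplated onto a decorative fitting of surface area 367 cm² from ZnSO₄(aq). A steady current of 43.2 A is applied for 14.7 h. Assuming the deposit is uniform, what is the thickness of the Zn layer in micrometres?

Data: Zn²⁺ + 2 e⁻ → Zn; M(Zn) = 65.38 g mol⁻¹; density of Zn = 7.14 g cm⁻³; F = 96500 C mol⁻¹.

Q = I·t = 43.20 × 52920 = 2286000 C; n(e⁻) = 23.69 mol.
n(Zn) = n(e⁻)/2 = 11.85 mol, so m = 11.85 × 65.38 = 774.4 g.
Volume = m/ρ = 774.4 / 7.14 = 108.5 cm³.
Thickness = V/A = 108.5 / 367 = 0.296 cm = 2960 μm.

2960 μm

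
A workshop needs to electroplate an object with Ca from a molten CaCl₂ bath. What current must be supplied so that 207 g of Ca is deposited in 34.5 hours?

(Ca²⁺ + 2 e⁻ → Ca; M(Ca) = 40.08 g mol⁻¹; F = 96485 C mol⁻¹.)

n(Ca) = 207 / 40.08 = 5.165 mol.
n(e⁻) = 2 × 5.165 = 10.33 mol.
Q = n(e⁻)·F = 10.33 × 96485 = 996600 C.
I = Q/t = 996600 / 124200 s = 8.02 A.

8.02 A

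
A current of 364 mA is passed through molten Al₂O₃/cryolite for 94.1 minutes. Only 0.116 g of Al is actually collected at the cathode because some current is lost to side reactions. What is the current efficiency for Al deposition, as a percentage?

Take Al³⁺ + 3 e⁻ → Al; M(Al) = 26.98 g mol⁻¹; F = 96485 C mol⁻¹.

Q = I·t = 0.3640 × 5646.0 = 2055 C; n(e⁻) = 2055/96485 = 0.02130 mol.
Theoretical n(Al) = n(e⁻)/3 = 0.007100 mol, i.e. m_theo = 0.007100 × 26.98 = 0.1916 g.
Efficiency = m_actual / m_theo = 0.116 / 0.1916 = 60.6 %.

60.6 %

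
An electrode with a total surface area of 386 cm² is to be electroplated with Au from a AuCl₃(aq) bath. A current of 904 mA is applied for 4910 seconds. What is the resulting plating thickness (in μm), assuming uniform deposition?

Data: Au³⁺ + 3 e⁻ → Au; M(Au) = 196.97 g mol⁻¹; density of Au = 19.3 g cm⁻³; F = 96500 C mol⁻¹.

4.05 μm

Q = I·t = 0.9040 × 4910.0 = 4439 C; n(e⁻) = 0.04600 mol.
n(Au) = n(e⁻)/3 = 0.01533 mol, so m = 0.01533 × 196.97 = 3.020 g.
Volume = m/ρ = 3.020 / 19.3 = 0.1565 cm³.
Thickness = V/A = 0.1565 / 386 = 4.05 × 10⁻⁴ cm = 4.05 μm.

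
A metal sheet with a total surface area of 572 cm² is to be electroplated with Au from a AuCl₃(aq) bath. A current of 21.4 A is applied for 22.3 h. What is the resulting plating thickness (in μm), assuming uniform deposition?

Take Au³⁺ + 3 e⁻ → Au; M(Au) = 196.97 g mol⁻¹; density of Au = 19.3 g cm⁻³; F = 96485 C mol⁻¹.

Q = I·t = 21.40 × 80280 = 1718000 C; n(e⁻) = 17.81 mol.
n(Au) = n(e⁻)/3 = 5.935 mol, so m = 5.935 × 196.97 = 1169 g.
Volume = m/ρ = 1169 / 19.3 = 60.57 cm³.
Thickness = V/A = 60.57 / 572 = 0.106 cm = 1060 μm.

1060 μm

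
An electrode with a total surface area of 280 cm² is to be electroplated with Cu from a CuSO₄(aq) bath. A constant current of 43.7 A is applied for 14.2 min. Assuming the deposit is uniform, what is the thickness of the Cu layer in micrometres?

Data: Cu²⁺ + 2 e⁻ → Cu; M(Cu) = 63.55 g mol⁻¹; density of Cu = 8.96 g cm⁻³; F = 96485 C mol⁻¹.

Q = I·t = 43.70 × 852.00 = 37230 C; n(e⁻) = 0.3859 mol.
n(Cu) = n(e⁻)/2 = 0.1929 mol, so m = 0.1929 × 63.55 = 12.26 g.
Volume = m/ρ = 12.26 / 8.96 = 1.368 cm³.
Thickness = V/A = 1.368 / 280 = 0.00489 cm = 48.9 μm.

48.9 μm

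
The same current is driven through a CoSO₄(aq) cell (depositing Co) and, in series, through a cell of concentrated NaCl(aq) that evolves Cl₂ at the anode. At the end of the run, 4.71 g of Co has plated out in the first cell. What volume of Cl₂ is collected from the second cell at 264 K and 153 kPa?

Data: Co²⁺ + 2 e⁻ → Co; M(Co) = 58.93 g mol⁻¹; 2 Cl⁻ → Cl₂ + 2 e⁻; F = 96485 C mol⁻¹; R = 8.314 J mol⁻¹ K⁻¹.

1.15 L

n(Co) = 4.71 / 58.93 = 0.07993 mol, so n(e⁻) = 2 × 0.07993 = 0.1599 mol.
The cells are in series, so the same 0.1599 mol of electrons passes through the second cell.
2 Cl⁻ → Cl₂ + 2 e⁻ — 2 mol e⁻ per mol Cl₂, so n(Cl₂) = 0.1599/2 = 0.07993 mol.
V = nRT/P = (0.07993 × 8.314 × 264) / (153 × 10³) = 0.00115 m³ = 1.15 L.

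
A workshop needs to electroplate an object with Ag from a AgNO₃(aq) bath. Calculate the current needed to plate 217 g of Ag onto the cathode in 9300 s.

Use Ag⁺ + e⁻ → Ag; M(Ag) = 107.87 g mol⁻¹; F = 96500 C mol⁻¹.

20.9 A

n(Ag) = 217 / 107.87 = 2.012 mol.
n(e⁻) = 1 × 2.012 = 2.012 mol.
Q = n(e⁻)·F = 2.012 × 96500 = 194100 C.
I = Q/t = 194100 / 9300.0 s = 20.9 A.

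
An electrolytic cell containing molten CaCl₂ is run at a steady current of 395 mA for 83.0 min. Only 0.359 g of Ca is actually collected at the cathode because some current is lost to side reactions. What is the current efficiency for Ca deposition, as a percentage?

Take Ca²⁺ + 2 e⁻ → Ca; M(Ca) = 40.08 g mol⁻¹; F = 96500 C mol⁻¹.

87.9 %

Q = I·t = 0.3950 × 4980.0 = 1967 C; n(e⁻) = 1967/96500 = 0.02038 mol.
Theoretical n(Ca) = n(e⁻)/2 = 0.01019 mol, i.e. m_theo = 0.01019 × 40.08 = 0.4085 g.
Efficiency = m_actual / m_theo = 0.359 / 0.4085 = 87.9 %.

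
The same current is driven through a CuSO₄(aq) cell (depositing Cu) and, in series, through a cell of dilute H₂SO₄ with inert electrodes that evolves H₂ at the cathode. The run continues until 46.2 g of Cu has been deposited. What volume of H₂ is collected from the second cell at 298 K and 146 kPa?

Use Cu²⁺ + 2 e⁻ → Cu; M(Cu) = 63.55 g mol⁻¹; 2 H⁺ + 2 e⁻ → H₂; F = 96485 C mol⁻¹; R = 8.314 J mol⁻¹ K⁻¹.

12.3 L

n(Cu) = 46.2 / 63.55 = 0.7270 mol, so n(e⁻) = 2 × 0.7270 = 1.454 mol.
The cells are in series, so the same 1.454 mol of electrons passes through the second cell.
2 H⁺ + 2 e⁻ → H₂ — 2 mol e⁻ per mol H₂, so n(H₂) = 1.454/2 = 0.7270 mol.
V = nRT/P = (0.7270 × 8.314 × 298) / (146 × 10³) = 0.0123 m³ = 12.3 L.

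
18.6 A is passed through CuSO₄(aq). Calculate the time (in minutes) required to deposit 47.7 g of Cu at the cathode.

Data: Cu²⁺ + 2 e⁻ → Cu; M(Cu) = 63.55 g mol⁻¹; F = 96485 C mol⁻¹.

n(Cu) = m/M = 47.7 / 63.55 = 0.7506 mol.
Each Cu atom requires 2 electrons, so n(e⁻) = 2 × 0.7506 = 1.501 mol.
Q = n(e⁻)·F = 1.501 × 96485 = 144800 C.
t = Q/I = 144800 / 18.60 A = 7787 s = 130 min.

130 min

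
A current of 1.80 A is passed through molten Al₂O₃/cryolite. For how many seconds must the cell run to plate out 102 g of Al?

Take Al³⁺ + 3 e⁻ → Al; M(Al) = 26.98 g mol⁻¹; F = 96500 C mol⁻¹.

n(Al) = m/M = 102 / 26.98 = 3.781 mol.
Each Al atom requires 3 electrons, so n(e⁻) = 3 × 3.781 = 11.34 mol.
Q = n(e⁻)·F = 11.34 × 96500 = 1094000 C.
t = Q/I = 1094000 / 1.800 A = 608000 s.

6.08 × 10⁵ s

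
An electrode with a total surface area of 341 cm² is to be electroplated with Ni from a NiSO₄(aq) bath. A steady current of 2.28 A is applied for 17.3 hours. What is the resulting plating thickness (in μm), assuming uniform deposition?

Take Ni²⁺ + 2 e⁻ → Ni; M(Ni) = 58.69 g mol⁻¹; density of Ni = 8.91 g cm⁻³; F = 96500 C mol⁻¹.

Q = I·t = 2.280 × 62280 = 142000 C; n(e⁻) = 1.471 mol.
n(Ni) = n(e⁻)/2 = 0.7357 mol, so m = 0.7357 × 58.69 = 43.18 g.
Volume = m/ρ = 43.18 / 8.91 = 4.846 cm³.
Thickness = V/A = 4.846 / 341 = 0.0142 cm = 142 μm.

142 μm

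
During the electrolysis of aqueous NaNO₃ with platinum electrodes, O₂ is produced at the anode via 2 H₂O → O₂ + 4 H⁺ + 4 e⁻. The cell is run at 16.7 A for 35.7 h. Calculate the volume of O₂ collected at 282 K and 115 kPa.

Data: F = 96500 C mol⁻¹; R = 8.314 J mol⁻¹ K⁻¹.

113 L

Q = I·t = 16.70 A × 128520 s = 2146000 C.
n(e⁻) = Q/F = 2146000 / 96500 = 22.24 mol.
4 electrons are transferred per O₂ molecule, so n(O₂) = 22.24 / 4 = 5.560 mol.
V = nRT/P = (5.560 × 8.314 × 282) / (115 × 10³ Pa) = 0.113 m³ = 113 L.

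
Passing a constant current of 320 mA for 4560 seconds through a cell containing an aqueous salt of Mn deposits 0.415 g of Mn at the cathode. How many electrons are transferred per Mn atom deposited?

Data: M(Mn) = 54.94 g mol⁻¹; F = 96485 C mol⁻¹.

2

Q = I·t = 0.3200 A × 4560.0 s = 1459 C, so n(e⁻) = 1459/96485 = 0.01512 mol.
n(Mn) deposited = 0.415 / 54.94 = 0.007554 mol.
Electrons per atom = n(e⁻)/n(Mn) = 0.01512 / 0.007554 = 2.00 ≈ 2, so the ion is Mn²⁺.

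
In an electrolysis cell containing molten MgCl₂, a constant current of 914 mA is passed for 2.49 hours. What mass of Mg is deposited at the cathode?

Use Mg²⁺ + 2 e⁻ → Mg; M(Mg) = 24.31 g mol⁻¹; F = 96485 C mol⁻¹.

Q = I·t = 0.9140 A × 8964.0 s = 8193 C.
n(e⁻) = Q/F = 8193 / 96485 = 0.08492 mol.
Mg²⁺ + 2 e⁻ → Mg, so n(Mg) = n(e⁻)/2 = 0.04246 mol.
m = n·M = 0.04246 × 24.31 = 1.03 g.

1.03 g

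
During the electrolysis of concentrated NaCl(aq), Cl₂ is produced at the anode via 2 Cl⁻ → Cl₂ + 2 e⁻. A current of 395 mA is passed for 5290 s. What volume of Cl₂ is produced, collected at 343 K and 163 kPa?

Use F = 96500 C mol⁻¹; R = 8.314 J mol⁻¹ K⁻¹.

Q = I·t = 0.3950 A × 5290.0 s = 2090 C.
n(e⁻) = Q/F = 2090 / 96500 = 0.02165 mol.
2 electrons are transferred per Cl₂ molecule, so n(Cl₂) = 0.02165 / 2 = 0.01083 mol.
V = nRT/P = (0.01083 × 8.314 × 343) / (163 × 10³ Pa) = 1.89 × 10⁻⁴ m³ = 0.189 L.

0.189 L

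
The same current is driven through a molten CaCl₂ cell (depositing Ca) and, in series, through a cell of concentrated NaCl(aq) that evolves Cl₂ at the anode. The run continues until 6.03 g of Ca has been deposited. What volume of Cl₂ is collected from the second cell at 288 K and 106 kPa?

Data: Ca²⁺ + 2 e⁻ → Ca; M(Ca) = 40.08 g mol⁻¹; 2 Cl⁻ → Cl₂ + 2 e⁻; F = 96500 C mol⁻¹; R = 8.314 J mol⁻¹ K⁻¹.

3.40 L

n(Ca) = 6.03 / 40.08 = 0.1504 mol, so n(e⁻) = 2 × 0.1504 = 0.3009 mol.
The cells are in series, so the same 0.3009 mol of electrons passes through the second cell.
2 Cl⁻ → Cl₂ + 2 e⁻ — 2 mol e⁻ per mol Cl₂, so n(Cl₂) = 0.3009/2 = 0.1504 mol.
V = nRT/P = (0.1504 × 8.314 × 288) / (106 × 10³) = 0.00340 m³ = 3.40 L.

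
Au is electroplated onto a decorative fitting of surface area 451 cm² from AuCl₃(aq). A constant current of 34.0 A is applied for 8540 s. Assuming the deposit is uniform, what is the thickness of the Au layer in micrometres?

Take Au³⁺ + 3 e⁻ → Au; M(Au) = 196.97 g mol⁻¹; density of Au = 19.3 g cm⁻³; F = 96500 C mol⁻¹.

227 μm

Q = I·t = 34.00 × 8540.0 = 290400 C; n(e⁻) = 3.009 mol.
n(Au) = n(e⁻)/3 = 1.003 mol, so m = 1.003 × 196.97 = 197.6 g.
Volume = m/ρ = 197.6 / 19.3 = 10.24 cm³.
Thickness = V/A = 10.24 / 451 = 0.0227 cm = 227 μm.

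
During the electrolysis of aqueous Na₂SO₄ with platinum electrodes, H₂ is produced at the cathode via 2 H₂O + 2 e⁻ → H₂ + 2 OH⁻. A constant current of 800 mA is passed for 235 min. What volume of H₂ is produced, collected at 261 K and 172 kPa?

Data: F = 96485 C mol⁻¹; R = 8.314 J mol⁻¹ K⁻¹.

Q = I·t = 0.8000 A × 14100 s = 11280 C.
n(e⁻) = Q/F = 11280 / 96485 = 0.1169 mol.
2 electrons are transferred per H₂ molecule, so n(H₂) = 0.1169 / 2 = 0.05845 mol.
V = nRT/P = (0.05845 × 8.314 × 261) / (172 × 10³ Pa) = 7.37 × 10⁻⁴ m³ = 0.737 L.

0.737 L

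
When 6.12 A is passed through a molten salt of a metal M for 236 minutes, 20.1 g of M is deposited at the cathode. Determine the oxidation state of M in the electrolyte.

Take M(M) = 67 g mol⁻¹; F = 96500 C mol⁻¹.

+3

Q = I·t = 6.120 A × 14160 s = 86660 C, so n(e⁻) = 86660/96500 = 0.8980 mol.
n(M) deposited = 20.1 / 67 = 0.3000 mol.
Electrons per atom = n(e⁻)/n(M) = 0.8980 / 0.3000 = 2.99 ≈ 3, so the ion is M³⁺.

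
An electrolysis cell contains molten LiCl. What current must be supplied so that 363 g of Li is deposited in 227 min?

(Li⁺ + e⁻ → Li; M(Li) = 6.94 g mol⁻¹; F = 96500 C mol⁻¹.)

371 A

n(Li) = 363 / 6.94 = 52.31 mol.
n(e⁻) = 1 × 52.31 = 52.31 mol.
Q = n(e⁻)·F = 52.31 × 96500 = 5047000 C.
I = Q/t = 5047000 / 13620 s = 371 A.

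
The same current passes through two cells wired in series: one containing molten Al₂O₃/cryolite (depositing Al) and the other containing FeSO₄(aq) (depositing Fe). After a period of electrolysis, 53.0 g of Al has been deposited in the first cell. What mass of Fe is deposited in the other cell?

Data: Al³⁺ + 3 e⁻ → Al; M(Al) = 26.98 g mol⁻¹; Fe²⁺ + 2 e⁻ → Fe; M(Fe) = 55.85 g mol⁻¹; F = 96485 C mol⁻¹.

165 g

n(Al) = 53.0 / 26.98 = 1.964 mol.
Since Al³⁺ + 3 e⁻ → Al, n(e⁻) passed = 3 × 1.964 = 5.893 mol.
Cells in series carry the same charge, so the same 5.893 mol of electrons passes through cell 2.
Fe²⁺ + 2 e⁻ → Fe, so n(Fe) = 5.893 / 2 = 2.947 mol.
m(Fe) = 2.947 × 55.85 = 165 g.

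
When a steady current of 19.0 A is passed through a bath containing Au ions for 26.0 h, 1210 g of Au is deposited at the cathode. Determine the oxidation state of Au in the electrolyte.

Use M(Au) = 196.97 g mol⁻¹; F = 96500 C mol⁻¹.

+3

Q = I·t = 19.00 A × 93600 s = 1778000 C, so n(e⁻) = 1778000/96500 = 18.43 mol.
n(Au) deposited = 1210 / 196.97 = 6.143 mol.
Electrons per atom = n(e⁻)/n(Au) = 18.43 / 6.143 = 3.00 ≈ 3, so the ion is Au³⁺.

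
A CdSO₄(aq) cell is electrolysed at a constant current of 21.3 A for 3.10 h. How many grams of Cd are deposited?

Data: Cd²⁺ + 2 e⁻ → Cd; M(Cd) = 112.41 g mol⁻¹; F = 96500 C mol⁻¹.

Q = I·t = 21.30 A × 11160 s = 237700 C.
n(e⁻) = Q/F = 237700 / 96500 = 2.463 mol.
Cd²⁺ + 2 e⁻ → Cd, so n(Cd) = n(e⁻)/2 = 1.232 mol.
m = n·M = 1.232 × 112.41 = 138 g.

138 g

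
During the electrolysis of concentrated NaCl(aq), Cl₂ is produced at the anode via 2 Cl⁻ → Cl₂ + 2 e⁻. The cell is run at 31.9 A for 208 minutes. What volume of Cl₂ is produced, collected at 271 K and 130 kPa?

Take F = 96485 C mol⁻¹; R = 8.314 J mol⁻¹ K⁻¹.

Q = I·t = 31.90 A × 12480 s = 398100 C.
n(e⁻) = Q/F = 398100 / 96485 = 4.126 mol.
2 electrons are transferred per Cl₂ molecule, so n(Cl₂) = 4.126 / 2 = 2.063 mol.
V = nRT/P = (2.063 × 8.314 × 271) / (130 × 10³ Pa) = 0.0358 m³ = 35.8 L.

35.8 L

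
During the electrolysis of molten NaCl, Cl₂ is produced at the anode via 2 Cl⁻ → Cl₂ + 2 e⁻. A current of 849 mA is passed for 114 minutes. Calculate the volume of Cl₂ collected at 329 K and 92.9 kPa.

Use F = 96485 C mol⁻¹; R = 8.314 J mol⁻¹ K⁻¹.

Q = I·t = 0.8490 A × 6840.0 s = 5807 C.
n(e⁻) = Q/F = 5807 / 96485 = 0.06019 mol.
2 electrons are transferred per Cl₂ molecule, so n(Cl₂) = 0.06019 / 2 = 0.03009 mol.
V = nRT/P = (0.03009 × 8.314 × 329) / (92.9 × 10³ Pa) = 8.86 × 10⁻⁴ m³ = 0.886 L.

0.886 L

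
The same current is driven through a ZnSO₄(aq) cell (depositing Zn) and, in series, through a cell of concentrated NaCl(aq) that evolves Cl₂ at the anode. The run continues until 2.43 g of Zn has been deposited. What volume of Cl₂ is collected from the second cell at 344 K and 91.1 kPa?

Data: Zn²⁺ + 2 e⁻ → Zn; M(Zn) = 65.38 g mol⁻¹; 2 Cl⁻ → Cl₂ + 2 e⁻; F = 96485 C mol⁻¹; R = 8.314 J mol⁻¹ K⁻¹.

1.17 L

n(Zn) = 2.43 / 65.38 = 0.03717 mol, so n(e⁻) = 2 × 0.03717 = 0.07433 mol.
The cells are in series, so the same 0.07433 mol of electrons passes through the second cell.
2 Cl⁻ → Cl₂ + 2 e⁻ — 2 mol e⁻ per mol Cl₂, so n(Cl₂) = 0.07433/2 = 0.03717 mol.
V = nRT/P = (0.03717 × 8.314 × 344) / (91.1 × 10³) = 0.00117 m³ = 1.17 L.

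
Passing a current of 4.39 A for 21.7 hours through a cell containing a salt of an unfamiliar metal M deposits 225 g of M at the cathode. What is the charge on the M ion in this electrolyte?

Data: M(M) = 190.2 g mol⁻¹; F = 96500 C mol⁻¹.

Q = I·t = 4.390 A × 78120 s = 342900 C, so n(e⁻) = 342900/96500 = 3.554 mol.
n(M) deposited = 225 / 190.2 = 1.183 mol.
Electrons per atom = n(e⁻)/n(M) = 3.554 / 1.183 = 3.00 ≈ 3, so the ion is M³⁺.

+3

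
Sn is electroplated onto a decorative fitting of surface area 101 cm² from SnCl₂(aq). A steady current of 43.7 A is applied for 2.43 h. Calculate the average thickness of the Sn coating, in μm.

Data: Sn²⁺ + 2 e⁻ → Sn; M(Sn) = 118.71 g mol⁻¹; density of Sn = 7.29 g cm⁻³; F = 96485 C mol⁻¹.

Q = I·t = 43.70 × 8748.0 = 382300 C; n(e⁻) = 3.962 mol.
n(Sn) = n(e⁻)/2 = 1.981 mol, so m = 1.981 × 118.71 = 235.2 g.
Volume = m/ρ = 235.2 / 7.29 = 32.26 cm³.
Thickness = V/A = 32.26 / 101 = 0.319 cm = 3190 μm.

3190 μm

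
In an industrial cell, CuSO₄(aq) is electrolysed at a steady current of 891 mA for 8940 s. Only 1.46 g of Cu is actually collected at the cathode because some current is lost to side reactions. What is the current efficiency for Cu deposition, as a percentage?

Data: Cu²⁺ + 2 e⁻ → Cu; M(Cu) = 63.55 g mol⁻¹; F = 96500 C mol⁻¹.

55.7 %

Q = I·t = 0.8910 × 8940.0 = 7966 C; n(e⁻) = 7966/96500 = 0.08254 mol.
Theoretical n(Cu) = n(e⁻)/2 = 0.04127 mol, i.e. m_theo = 0.04127 × 63.55 = 2.623 g.
Efficiency = m_actual / m_theo = 1.46 / 2.623 = 55.7 %.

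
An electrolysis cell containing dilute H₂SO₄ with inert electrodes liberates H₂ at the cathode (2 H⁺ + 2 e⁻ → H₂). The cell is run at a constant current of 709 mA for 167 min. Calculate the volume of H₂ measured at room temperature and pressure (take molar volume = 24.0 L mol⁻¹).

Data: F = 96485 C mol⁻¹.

0.884 L

Q = I·t = 0.7090 A × 10020 s = 7104 C.
n(e⁻) = Q/F = 7104 / 96485 = 0.07363 mol.
2 electrons are transferred per H₂ molecule, so n(H₂) = 0.07363 / 2 = 0.03681 mol.
V = n × V_m = 0.03681 × 24.0 = 0.884 L.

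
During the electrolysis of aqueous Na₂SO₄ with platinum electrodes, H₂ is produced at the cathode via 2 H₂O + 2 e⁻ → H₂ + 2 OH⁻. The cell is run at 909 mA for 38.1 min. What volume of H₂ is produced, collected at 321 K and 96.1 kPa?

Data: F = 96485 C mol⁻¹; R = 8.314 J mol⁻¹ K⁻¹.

0.299 L

Q = I·t = 0.9090 A × 2286.0 s = 2078 C.
n(e⁻) = Q/F = 2078 / 96485 = 0.02154 mol.
2 electrons are transferred per H₂ molecule, so n(H₂) = 0.02154 / 2 = 0.01077 mol.
V = nRT/P = (0.01077 × 8.314 × 321) / (96.1 × 10³ Pa) = 2.99 × 10⁻⁴ m³ = 0.299 L.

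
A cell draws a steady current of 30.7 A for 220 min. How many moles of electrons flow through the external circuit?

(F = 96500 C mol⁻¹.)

4.20 mol

Q = I·t = 30.70 A × 13200 s = 405200 C.
n(e⁻) = Q/F = 405200 / 96500 = 4.20 mol.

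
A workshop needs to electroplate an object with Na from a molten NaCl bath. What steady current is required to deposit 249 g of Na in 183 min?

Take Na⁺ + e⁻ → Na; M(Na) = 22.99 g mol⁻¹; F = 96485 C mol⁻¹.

n(Na) = 249 / 22.99 = 10.83 mol.
n(e⁻) = 1 × 10.83 = 10.83 mol.
Q = n(e⁻)·F = 10.83 × 96485 = 1045000 C.
I = Q/t = 1045000 / 10980 s = 95.2 A.

95.2 A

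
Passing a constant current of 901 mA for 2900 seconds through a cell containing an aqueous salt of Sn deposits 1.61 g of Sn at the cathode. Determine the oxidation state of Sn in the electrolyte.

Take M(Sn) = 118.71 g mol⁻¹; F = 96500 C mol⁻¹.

Q = I·t = 0.9010 A × 2900.0 s = 2613 C, so n(e⁻) = 2613/96500 = 0.02708 mol.
n(Sn) deposited = 1.61 / 118.71 = 0.01356 mol.
Electrons per atom = n(e⁻)/n(Sn) = 0.02708 / 0.01356 = 2.00 ≈ 2, so the ion is Sn²⁺.

+2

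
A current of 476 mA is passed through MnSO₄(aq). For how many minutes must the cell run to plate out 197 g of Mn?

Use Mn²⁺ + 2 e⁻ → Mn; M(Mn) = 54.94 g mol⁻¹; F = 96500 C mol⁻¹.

24200 min

n(Mn) = m/M = 197 / 54.94 = 3.586 mol.
Each Mn atom requires 2 electrons, so n(e⁻) = 2 × 3.586 = 7.171 mol.
Q = n(e⁻)·F = 7.171 × 96500 = 692000 C.
t = Q/I = 692000 / 0.4760 A = 1454000 s = 24200 min.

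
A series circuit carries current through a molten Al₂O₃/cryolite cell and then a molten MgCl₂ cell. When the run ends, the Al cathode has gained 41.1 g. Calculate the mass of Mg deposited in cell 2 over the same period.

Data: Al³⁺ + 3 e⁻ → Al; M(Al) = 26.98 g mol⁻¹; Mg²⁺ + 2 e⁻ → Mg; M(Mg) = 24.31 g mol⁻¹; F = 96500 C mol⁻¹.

n(Al) = 41.1 / 26.98 = 1.523 mol.
Since Al³⁺ + 3 e⁻ → Al, n(e⁻) passed = 3 × 1.523 = 4.570 mol.
Cells in series carry the same charge, so the same 4.570 mol of electrons passes through cell 2.
Mg²⁺ + 2 e⁻ → Mg, so n(Mg) = 4.570 / 2 = 2.285 mol.
m(Mg) = 2.285 × 24.31 = 55.5 g.

55.5 g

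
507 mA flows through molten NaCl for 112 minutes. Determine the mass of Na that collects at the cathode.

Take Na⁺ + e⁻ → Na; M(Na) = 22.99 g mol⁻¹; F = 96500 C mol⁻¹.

0.812 g

Q = I·t = 0.5070 A × 6720.0 s = 3407 C.
n(e⁻) = Q/F = 3407 / 96500 = 0.03531 mol.
Na⁺ + e⁻ → Na, so n(Na) = n(e⁻)/1 = 0.03531 mol.
m = n·M = 0.03531 × 22.99 = 0.812 g.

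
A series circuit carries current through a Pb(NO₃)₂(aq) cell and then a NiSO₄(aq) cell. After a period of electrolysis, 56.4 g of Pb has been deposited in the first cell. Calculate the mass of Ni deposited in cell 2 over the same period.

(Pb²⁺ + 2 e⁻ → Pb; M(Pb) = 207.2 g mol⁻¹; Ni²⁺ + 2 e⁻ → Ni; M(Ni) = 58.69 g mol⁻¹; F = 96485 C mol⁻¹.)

16.0 g

n(Pb) = 56.4 / 207.2 = 0.2722 mol.
Since Pb²⁺ + 2 e⁻ → Pb, n(e⁻) passed = 2 × 0.2722 = 0.5444 mol.
Cells in series carry the same charge, so the same 0.5444 mol of electrons passes through cell 2.
Ni²⁺ + 2 e⁻ → Ni, so n(Ni) = 0.5444 / 2 = 0.2722 mol.
m(Ni) = 0.2722 × 58.69 = 16.0 g.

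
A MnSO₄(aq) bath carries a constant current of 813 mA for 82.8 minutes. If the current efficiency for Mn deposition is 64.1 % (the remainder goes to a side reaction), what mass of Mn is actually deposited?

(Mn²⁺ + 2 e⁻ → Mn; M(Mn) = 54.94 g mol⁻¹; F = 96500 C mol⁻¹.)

Q = I·t = 0.8130 × 4968.0 = 4039 C.
n(e⁻) = 4039/96500 = 0.04185 mol; theoretically n(Mn) = 0.04185/2 = 0.02093 mol, m_theo = 1.150 g.
At 64.1 % efficiency, m_actual = 0.641 × 1.150 = 0.737 g.

0.737 g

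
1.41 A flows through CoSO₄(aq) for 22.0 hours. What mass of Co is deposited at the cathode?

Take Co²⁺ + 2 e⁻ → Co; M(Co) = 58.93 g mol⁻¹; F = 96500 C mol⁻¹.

34.1 g

Q = I·t = 1.410 A × 79200 s = 111700 C.
n(e⁻) = Q/F = 111700 / 96500 = 1.157 mol.
Co²⁺ + 2 e⁻ → Co, so n(Co) = n(e⁻)/2 = 0.5786 mol.
m = n·M = 0.5786 × 58.93 = 34.1 g.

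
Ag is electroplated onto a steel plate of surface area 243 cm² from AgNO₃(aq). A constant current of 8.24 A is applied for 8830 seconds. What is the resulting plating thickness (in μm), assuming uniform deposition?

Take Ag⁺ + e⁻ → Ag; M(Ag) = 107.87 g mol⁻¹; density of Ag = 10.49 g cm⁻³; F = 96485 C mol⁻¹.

Q = I·t = 8.240 × 8830.0 = 72760 C; n(e⁻) = 0.7541 mol.
n(Ag) = n(e⁻)/1 = 0.7541 mol, so m = 0.7541 × 107.87 = 81.34 g.
Volume = m/ρ = 81.34 / 10.49 = 7.754 cm³.
Thickness = V/A = 7.754 / 243 = 0.0319 cm = 319 μm.

319 μm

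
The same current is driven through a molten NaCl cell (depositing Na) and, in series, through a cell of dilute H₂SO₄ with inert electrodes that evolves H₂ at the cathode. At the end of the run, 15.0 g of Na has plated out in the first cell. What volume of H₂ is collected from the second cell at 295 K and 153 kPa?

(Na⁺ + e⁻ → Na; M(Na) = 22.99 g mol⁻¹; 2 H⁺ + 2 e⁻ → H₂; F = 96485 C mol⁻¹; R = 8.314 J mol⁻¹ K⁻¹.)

n(Na) = 15.0 / 22.99 = 0.6525 mol, so n(e⁻) = 1 × 0.6525 = 0.6525 mol.
The cells are in series, so the same 0.6525 mol of electrons passes through the second cell.
2 H⁺ + 2 e⁻ → H₂ — 2 mol e⁻ per mol H₂, so n(H₂) = 0.6525/2 = 0.3262 mol.
V = nRT/P = (0.3262 × 8.314 × 295) / (153 × 10³) = 0.00523 m³ = 5.23 L.

5.23 L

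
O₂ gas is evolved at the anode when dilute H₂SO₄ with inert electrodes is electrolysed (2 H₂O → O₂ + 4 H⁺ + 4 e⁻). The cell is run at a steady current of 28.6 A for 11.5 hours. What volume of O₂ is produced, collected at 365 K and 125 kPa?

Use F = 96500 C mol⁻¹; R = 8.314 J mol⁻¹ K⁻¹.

74.5 L

Q = I·t = 28.60 A × 41400 s = 1184000 C.
n(e⁻) = Q/F = 1184000 / 96500 = 12.27 mol.
4 electrons are transferred per O₂ molecule, so n(O₂) = 12.27 / 4 = 3.067 mol.
V = nRT/P = (3.067 × 8.314 × 365) / (125 × 10³ Pa) = 0.0745 m³ = 74.5 L.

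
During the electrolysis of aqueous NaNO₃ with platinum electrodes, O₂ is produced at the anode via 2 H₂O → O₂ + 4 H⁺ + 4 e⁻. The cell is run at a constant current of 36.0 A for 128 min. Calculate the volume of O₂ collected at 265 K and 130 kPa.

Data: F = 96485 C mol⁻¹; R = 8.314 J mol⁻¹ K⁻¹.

Q = I·t = 36.00 A × 7680.0 s = 276500 C.
n(e⁻) = Q/F = 276500 / 96485 = 2.866 mol.
4 electrons are transferred per O₂ molecule, so n(O₂) = 2.866 / 4 = 0.7164 mol.
V = nRT/P = (0.7164 × 8.314 × 265) / (130 × 10³ Pa) = 0.0121 m³ = 12.1 L.

12.1 L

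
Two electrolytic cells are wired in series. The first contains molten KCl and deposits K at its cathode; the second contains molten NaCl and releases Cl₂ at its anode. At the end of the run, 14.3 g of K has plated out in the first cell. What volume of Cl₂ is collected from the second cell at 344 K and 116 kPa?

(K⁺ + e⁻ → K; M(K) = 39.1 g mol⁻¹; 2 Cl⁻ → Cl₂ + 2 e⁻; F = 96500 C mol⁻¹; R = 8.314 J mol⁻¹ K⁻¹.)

4.51 L

n(K) = 14.3 / 39.1 = 0.3657 mol, so n(e⁻) = 1 × 0.3657 = 0.3657 mol.
The cells are in series, so the same 0.3657 mol of electrons passes through the second cell.
2 Cl⁻ → Cl₂ + 2 e⁻ — 2 mol e⁻ per mol Cl₂, so n(Cl₂) = 0.3657/2 = 0.1829 mol.
V = nRT/P = (0.1829 × 8.314 × 344) / (116 × 10³) = 0.00451 m³ = 4.51 L.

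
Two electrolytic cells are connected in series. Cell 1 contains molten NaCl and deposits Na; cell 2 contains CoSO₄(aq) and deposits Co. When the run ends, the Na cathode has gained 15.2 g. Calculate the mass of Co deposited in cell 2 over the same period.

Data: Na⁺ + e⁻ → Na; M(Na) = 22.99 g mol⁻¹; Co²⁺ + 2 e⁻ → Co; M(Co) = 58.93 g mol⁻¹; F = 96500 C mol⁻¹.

19.5 g

n(Na) = 15.2 / 22.99 = 0.6612 mol.
Since Na⁺ + e⁻ → Na, n(e⁻) passed = 1 × 0.6612 = 0.6612 mol.
Cells in series carry the same charge, so the same 0.6612 mol of electrons passes through cell 2.
Co²⁺ + 2 e⁻ → Co, so n(Co) = 0.6612 / 2 = 0.3306 mol.
m(Co) = 0.3306 × 58.93 = 19.5 g.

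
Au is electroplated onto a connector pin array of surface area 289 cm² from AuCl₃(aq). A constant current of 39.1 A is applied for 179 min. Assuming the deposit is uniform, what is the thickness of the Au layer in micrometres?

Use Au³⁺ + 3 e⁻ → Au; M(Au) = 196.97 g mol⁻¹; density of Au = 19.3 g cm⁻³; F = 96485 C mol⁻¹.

Q = I·t = 39.10 × 10740 = 419900 C; n(e⁻) = 4.352 mol.
n(Au) = n(e⁻)/3 = 1.451 mol, so m = 1.451 × 196.97 = 285.8 g.
Volume = m/ρ = 285.8 / 19.3 = 14.81 cm³.
Thickness = V/A = 14.81 / 289 = 0.0512 cm = 512 μm.

512 μm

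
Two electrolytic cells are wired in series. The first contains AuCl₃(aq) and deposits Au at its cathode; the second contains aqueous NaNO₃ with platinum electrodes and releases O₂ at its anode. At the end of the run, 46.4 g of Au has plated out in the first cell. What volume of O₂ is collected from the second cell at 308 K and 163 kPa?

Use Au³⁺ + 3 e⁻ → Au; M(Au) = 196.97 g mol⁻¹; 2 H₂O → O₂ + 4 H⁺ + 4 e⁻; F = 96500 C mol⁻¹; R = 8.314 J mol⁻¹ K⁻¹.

2.78 L

n(Au) = 46.4 / 196.97 = 0.2356 mol, so n(e⁻) = 3 × 0.2356 = 0.7067 mol.
The cells are in series, so the same 0.7067 mol of electrons passes through the second cell.
2 H₂O → O₂ + 4 H⁺ + 4 e⁻ — 4 mol e⁻ per mol O₂, so n(O₂) = 0.7067/4 = 0.1767 mol.
V = nRT/P = (0.1767 × 8.314 × 308) / (163 × 10³) = 0.00278 m³ = 2.78 L.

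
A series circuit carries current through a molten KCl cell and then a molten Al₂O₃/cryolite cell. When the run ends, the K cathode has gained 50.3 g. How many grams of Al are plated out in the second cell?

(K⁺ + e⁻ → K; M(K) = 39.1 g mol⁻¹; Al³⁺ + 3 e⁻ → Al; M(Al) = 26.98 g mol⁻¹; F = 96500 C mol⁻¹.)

11.6 g

n(K) = 50.3 / 39.1 = 1.286 mol.
Since K⁺ + e⁻ → K, n(e⁻) passed = 1 × 1.286 = 1.286 mol.
Cells in series carry the same charge, so the same 1.286 mol of electrons passes through cell 2.
Al³⁺ + 3 e⁻ → Al, so n(Al) = 1.286 / 3 = 0.4288 mol.
m(Al) = 0.4288 × 26.98 = 11.6 g.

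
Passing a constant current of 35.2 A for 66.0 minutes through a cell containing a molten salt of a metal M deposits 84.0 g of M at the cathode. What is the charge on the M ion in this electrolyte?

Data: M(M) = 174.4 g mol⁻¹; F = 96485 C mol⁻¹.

+3

Q = I·t = 35.20 A × 3960.0 s = 139400 C, so n(e⁻) = 139400/96485 = 1.445 mol.
n(M) deposited = 84.0 / 174.4 = 0.4817 mol.
Electrons per atom = n(e⁻)/n(M) = 1.445 / 0.4817 = 3.00 ≈ 3, so the ion is M³⁺.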